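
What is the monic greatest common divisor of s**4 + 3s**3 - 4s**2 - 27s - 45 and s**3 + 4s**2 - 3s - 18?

s + 3

Repeated division with remainder:
  s**4 + 3s**3 - 4s**2 - 27s - 45 = (s - 1)(s**3 + 4s**2 - 3s - 18) + (3s**2 - 12s - 63)
  s**3 + 4s**2 - 3s - 18 = ((1/3)s + 8/3)(3s**2 - 12s - 63) + (50s + 150)
  3s**2 - 12s - 63 = ((3/50)s - 21/50)(50s + 150) + (0)
Last nonzero remainder: 50s + 150. Dividing through by 50 gives the monic gcd s + 3.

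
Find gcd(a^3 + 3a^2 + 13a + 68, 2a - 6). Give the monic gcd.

1

Apply the Euclidean algorithm:
  a^3 + 3a^2 + 13a + 68 = ((1/2)a^2 + 3a + 31/2)(2a - 6) + (161)
  2a - 6 = ((2/161)a - 6/161)(161) + (0)
The last nonzero remainder is the constant 161, so the polynomials are coprime and gcd = 1.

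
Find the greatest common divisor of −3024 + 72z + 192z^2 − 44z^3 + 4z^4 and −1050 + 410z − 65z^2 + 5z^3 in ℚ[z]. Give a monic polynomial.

42 − 8z + z^2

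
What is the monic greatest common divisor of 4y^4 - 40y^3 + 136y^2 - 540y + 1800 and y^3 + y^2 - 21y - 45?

By polynomial division,
  4y^4 - 40y^3 + 136y^2 - 540y + 1800 = (4y - 44)(y^3 + y^2 - 21y - 45) + (264y^2 - 1284y - 180)
  y^3 + y^2 - 21y - 45 = ((1/264)y + 43/1936)(264y^2 - 1284y - 180) + ((3969/484)y - 19845/484)
  264y^2 - 1284y - 180 = ((42592/1323)y + 1936/441)((3969/484)y - 19845/484) + (0)
Last nonzero remainder: (3969/484)y - 19845/484. Dividing through by 3969/484 gives the monic gcd y - 5.

y - 5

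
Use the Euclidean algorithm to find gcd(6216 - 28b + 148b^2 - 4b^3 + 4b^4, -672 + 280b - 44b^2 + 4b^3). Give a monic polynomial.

42 - 7b + b^2

Euclidean algorithm in ℚ[b]:
  4b^4 - 4b^3 + 148b^2 - 28b + 6216 = (b + 10)(4b^3 - 44b^2 + 280b - 672) + (308b^2 - 2156b + 12936)
  4b^3 - 44b^2 + 280b - 672 = ((1/77)b - 4/77)(308b^2 - 2156b + 12936) + (0)
Last nonzero remainder: 308b^2 - 2156b + 12936. Dividing through by 308 gives the monic gcd b^2 - 7b + 42.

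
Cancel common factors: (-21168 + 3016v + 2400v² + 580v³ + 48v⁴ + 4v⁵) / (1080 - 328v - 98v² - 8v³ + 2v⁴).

By polynomial division,
  4v⁵ + 48v⁴ + 580v³ + 2400v² + 3016v - 21168 = (2v + 32)(2v⁴ - 8v³ - 98v² - 328v + 1080) + (1032v³ + 6192v² + 11352v - 55728)
  2v⁴ - 8v³ - 98v² - 328v + 1080 = ((1/516)v - 5/258)(1032v³ + 6192v² + 11352v - 55728) + (0)
Last nonzero remainder: 1032v³ + 6192v² + 11352v - 55728. Dividing through by 1032 gives the monic gcd v³ + 6v² + 11v - 54.
Cancel v³ + 6v² + 11v - 54 from numerator and denominator to get the reduced form.

(196 + 12v + 2v²)/(-10 + v)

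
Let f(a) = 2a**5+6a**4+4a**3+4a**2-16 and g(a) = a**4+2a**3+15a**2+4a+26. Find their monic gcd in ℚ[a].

a**2+2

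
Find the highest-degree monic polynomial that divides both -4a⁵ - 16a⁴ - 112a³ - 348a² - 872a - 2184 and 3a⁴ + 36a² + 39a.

Apply the Euclidean algorithm:
  -4a⁵ - 16a⁴ - 112a³ - 348a² - 872a - 2184 = (-(4/3)a - 16/3)(3a⁴ + 36a² + 39a) + (-64a³ - 104a² - 664a - 2184)
  3a⁴ + 36a² + 39a = (-(3/64)a + 39/512)(-64a³ - 104a² - 664a - 2184) + ((819/64)a² - (819/64)a + 10647/64)
  -64a³ - 104a² - 664a - 2184 = (-(4096/819)a - 512/39)((819/64)a² - (819/64)a + 10647/64) + (0)
Last nonzero remainder: (819/64)a² - (819/64)a + 10647/64. Dividing through by 819/64 gives the monic gcd a² - a + 13.

a² - a + 13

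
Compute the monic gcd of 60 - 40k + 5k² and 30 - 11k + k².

Repeated division with remainder:
  5k² - 40k + 60 = (5)(k² - 11k + 30) + (15k - 90)
  k² - 11k + 30 = ((1/15)k - 1/3)(15k - 90) + (0)
Last nonzero remainder: 15k - 90. Dividing through by 15 gives the monic gcd k - 6.

-6 + k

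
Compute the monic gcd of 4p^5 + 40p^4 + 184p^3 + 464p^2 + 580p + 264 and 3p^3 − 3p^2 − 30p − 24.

Repeated division with remainder:
  4p^5 + 40p^4 + 184p^3 + 464p^2 + 580p + 264 = ((4/3)p^2 + (44/3)p + 268/3)(3p^3 − 3p^2 − 30p − 24) + (1204p^2 + 3612p + 2408)
  3p^3 − 3p^2 − 30p − 24 = ((3/1204)p − 3/301)(1204p^2 + 3612p + 2408) + (0)
Last nonzero remainder: 1204p^2 + 3612p + 2408. Dividing through by 1204 gives the monic gcd p^2 + 3p + 2.

p^2 + 3p + 2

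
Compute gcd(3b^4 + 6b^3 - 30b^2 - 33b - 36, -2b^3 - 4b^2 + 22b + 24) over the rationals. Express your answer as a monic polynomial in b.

b^2 + b - 12

By polynomial division,
  3b^4 + 6b^3 - 30b^2 - 33b - 36 = (-(3/2)b)(-2b^3 - 4b^2 + 22b + 24) + (3b^2 + 3b - 36)
  -2b^3 - 4b^2 + 22b + 24 = (-(2/3)b - 2/3)(3b^2 + 3b - 36) + (0)
Last nonzero remainder: 3b^2 + 3b - 36. Dividing through by 3 gives the monic gcd b^2 + b - 12.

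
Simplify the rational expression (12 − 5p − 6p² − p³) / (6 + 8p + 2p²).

(4 − 3p − p²)/(2 + 2p)

Apply the Euclidean algorithm:
  −p³ − 6p² − 5p + 12 = (−(1/2)p − 1)(2p² + 8p + 6) + (6p + 18)
  2p² + 8p + 6 = ((1/3)p + 1/3)(6p + 18) + (0)
Last nonzero remainder: 6p + 18. Dividing through by 6 gives the monic gcd p + 3.
Cancel p + 3 from numerator and denominator to get the reduced form.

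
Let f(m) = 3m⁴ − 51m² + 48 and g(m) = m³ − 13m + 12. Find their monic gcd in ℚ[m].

m² + 3m − 4

Apply the Euclidean algorithm:
  3m⁴ − 51m² + 48 = (3m)(m³ − 13m + 12) + (−12m² − 36m + 48)
  m³ − 13m + 12 = (−(1/12)m + 1/4)(−12m² − 36m + 48) + (0)
Last nonzero remainder: −12m² − 36m + 48. Dividing through by −12 gives the monic gcd m² + 3m − 4.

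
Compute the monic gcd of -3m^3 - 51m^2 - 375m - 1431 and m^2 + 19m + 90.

m + 9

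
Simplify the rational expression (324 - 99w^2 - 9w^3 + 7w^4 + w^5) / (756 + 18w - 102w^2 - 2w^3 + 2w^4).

Euclidean algorithm in ℚ[w]:
  w^5 + 7w^4 - 9w^3 - 99w^2 + 324 = ((1/2)w + 4)(2w^4 - 2w^3 - 102w^2 + 18w + 756) + (50w^3 + 300w^2 - 450w - 2700)
  2w^4 - 2w^3 - 102w^2 + 18w + 756 = ((1/25)w - 7/25)(50w^3 + 300w^2 - 450w - 2700) + (0)
Last nonzero remainder: 50w^3 + 300w^2 - 450w - 2700. Dividing through by 50 gives the monic gcd w^3 + 6w^2 - 9w - 54.
Cancel w^3 + 6w^2 - 9w - 54 from numerator and denominator to get the reduced form.

(-6 + w + w^2)/(-14 + 2w)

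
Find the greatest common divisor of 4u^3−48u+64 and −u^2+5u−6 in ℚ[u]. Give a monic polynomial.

u−2

Repeated division with remainder:
  4u^3−48u+64 = (−4u−20)(−u^2+5u−6) + (28u−56)
  −u^2+5u−6 = (−(1/28)u+3/28)(28u−56) + (0)
Last nonzero remainder: 28u−56. Dividing through by 28 gives the monic gcd u−2.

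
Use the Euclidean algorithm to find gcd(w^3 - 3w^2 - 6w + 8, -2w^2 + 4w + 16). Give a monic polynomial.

w^2 - 2w - 8

Euclidean algorithm in ℚ[w]:
  w^3 - 3w^2 - 6w + 8 = (-(1/2)w + 1/2)(-2w^2 + 4w + 16) + (0)
Last nonzero remainder: -2w^2 + 4w + 16. Dividing through by -2 gives the monic gcd w^2 - 2w - 8.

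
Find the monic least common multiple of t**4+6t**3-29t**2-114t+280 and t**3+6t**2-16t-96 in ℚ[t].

Repeated division with remainder:
  t**4+6t**3-29t**2-114t+280 = (t)(t**3+6t**2-16t-96) + (-13t**2-18t+280)
  t**3+6t**2-16t-96 = (-(1/13)t-60/169)(-13t**2-18t+280) + (-(144/169)t+576/169)
  -13t**2-18t+280 = ((2197/144)t+5915/72)(-(144/169)t+576/169) + (0)
Last nonzero remainder: -(144/169)t+576/169. Dividing through by -144/169 gives the monic gcd t-4.
Then lcm(f, g) = f·g / gcd(f, g); expanding and making the result monic gives the answer.

t**6+16t**5+55t**4-260t**3-1556t**2+64t+6720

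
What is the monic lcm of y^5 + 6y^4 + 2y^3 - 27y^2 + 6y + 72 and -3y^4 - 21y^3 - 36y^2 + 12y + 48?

y^7 + 7y^6 + 6y^5 - 37y^4 - 25y^3 + 132y^2 + 60y - 144

By polynomial division,
  y^5 + 6y^4 + 2y^3 - 27y^2 + 6y + 72 = (-(1/3)y + 1/3)(-3y^4 - 21y^3 - 36y^2 + 12y + 48) + (-3y^3 - 11y^2 + 18y + 56)
  -3y^4 - 21y^3 - 36y^2 + 12y + 48 = (y + 10/3)(-3y^3 - 11y^2 + 18y + 56) + (-(52/3)y^2 - 104y - 416/3)
  -3y^3 - 11y^2 + 18y + 56 = ((9/52)y - 21/52)(-(52/3)y^2 - 104y - 416/3) + (0)
Last nonzero remainder: -(52/3)y^2 - 104y - 416/3. Dividing through by -52/3 gives the monic gcd y^2 + 6y + 8.
Then lcm(f, g) = f·g / gcd(f, g); expanding and making the result monic gives the answer.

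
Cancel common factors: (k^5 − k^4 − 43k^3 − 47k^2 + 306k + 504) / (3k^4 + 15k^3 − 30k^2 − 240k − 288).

(k^2 − 10k + 21)/(3k − 12)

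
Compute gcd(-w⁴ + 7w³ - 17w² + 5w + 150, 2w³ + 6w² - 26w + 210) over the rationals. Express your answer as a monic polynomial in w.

Euclidean algorithm in ℚ[w]:
  -w⁴ + 7w³ - 17w² + 5w + 150 = (-(1/2)w + 5)(2w³ + 6w² - 26w + 210) + (-60w² + 240w - 900)
  2w³ + 6w² - 26w + 210 = (-(1/30)w - 7/30)(-60w² + 240w - 900) + (0)
Last nonzero remainder: -60w² + 240w - 900. Dividing through by -60 gives the monic gcd w² - 4w + 15.

w² - 4w + 15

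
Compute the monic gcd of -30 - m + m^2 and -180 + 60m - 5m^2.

By polynomial division,
  m^2 - m - 30 = (-1/5)(-5m^2 + 60m - 180) + (11m - 66)
  -5m^2 + 60m - 180 = (-(5/11)m + 30/11)(11m - 66) + (0)
Last nonzero remainder: 11m - 66. Dividing through by 11 gives the monic gcd m - 6.

-6 + m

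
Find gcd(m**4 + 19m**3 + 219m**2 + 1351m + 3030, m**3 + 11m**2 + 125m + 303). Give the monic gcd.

m**2 + 8m + 101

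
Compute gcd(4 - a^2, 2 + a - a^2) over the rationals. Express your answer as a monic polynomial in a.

-2 + a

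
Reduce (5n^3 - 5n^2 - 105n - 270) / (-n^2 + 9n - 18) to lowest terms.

Euclidean algorithm in ℚ[n]:
  5n^3 - 5n^2 - 105n - 270 = (-5n - 40)(-n^2 + 9n - 18) + (165n - 990)
  -n^2 + 9n - 18 = (-(1/165)n + 1/55)(165n - 990) + (0)
Last nonzero remainder: 165n - 990. Dividing through by 165 gives the monic gcd n - 6.
Cancel n - 6 from numerator and denominator to get the reduced form.

(-5n^2 - 25n - 45)/(n - 3)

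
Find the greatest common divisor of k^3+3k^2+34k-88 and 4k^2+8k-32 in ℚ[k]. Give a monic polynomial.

Euclidean algorithm in ℚ[k]:
  k^3+3k^2+34k-88 = ((1/4)k+1/4)(4k^2+8k-32) + (40k-80)
  4k^2+8k-32 = ((1/10)k+2/5)(40k-80) + (0)
Last nonzero remainder: 40k-80. Dividing through by 40 gives the monic gcd k-2.

k-2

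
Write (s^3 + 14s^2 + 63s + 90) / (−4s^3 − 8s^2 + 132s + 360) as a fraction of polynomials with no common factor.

(−s − 6)/(4s − 24)

Euclidean algorithm in ℚ[s]:
  s^3 + 14s^2 + 63s + 90 = (−1/4)(−4s^3 − 8s^2 + 132s + 360) + (12s^2 + 96s + 180)
  −4s^3 − 8s^2 + 132s + 360 = (−(1/3)s + 2)(12s^2 + 96s + 180) + (0)
Last nonzero remainder: 12s^2 + 96s + 180. Dividing through by 12 gives the monic gcd s^2 + 8s + 15.
Cancel s^2 + 8s + 15 from numerator and denominator to get the reduced form.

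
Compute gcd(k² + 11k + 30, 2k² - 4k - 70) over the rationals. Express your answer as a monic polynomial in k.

k + 5

Euclidean algorithm in ℚ[k]:
  k² + 11k + 30 = (1/2)(2k² - 4k - 70) + (13k + 65)
  2k² - 4k - 70 = ((2/13)k - 14/13)(13k + 65) + (0)
Last nonzero remainder: 13k + 65. Dividing through by 13 gives the monic gcd k + 5.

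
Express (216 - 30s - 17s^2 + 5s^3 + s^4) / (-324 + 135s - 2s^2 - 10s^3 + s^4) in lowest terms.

(6 + s)/(-9 + s)

Euclidean algorithm in ℚ[s]:
  s^4 + 5s^3 - 17s^2 - 30s + 216 = (s^4 - 10s^3 - 2s^2 + 135s - 324) + (15s^3 - 15s^2 - 165s + 540)
  s^4 - 10s^3 - 2s^2 + 135s - 324 = ((1/15)s - 3/5)(15s^3 - 15s^2 - 165s + 540) + (0)
Last nonzero remainder: 15s^3 - 15s^2 - 165s + 540. Dividing through by 15 gives the monic gcd s^3 - s^2 - 11s + 36.
Cancel s^3 - s^2 - 11s + 36 from numerator and denominator to get the reduced form.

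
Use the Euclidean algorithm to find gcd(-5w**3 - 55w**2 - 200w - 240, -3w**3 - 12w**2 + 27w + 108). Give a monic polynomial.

w**2 + 7w + 12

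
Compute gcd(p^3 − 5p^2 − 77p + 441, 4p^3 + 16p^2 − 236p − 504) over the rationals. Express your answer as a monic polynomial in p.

p^2 + 2p − 63

Euclidean algorithm in ℚ[p]:
  p^3 − 5p^2 − 77p + 441 = (1/4)(4p^3 + 16p^2 − 236p − 504) + (−9p^2 − 18p + 567)
  4p^3 + 16p^2 − 236p − 504 = (−(4/9)p − 8/9)(−9p^2 − 18p + 567) + (0)
Last nonzero remainder: −9p^2 − 18p + 567. Dividing through by −9 gives the monic gcd p^2 + 2p − 63.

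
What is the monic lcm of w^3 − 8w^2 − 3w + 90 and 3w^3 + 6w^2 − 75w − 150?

By polynomial division,
  w^3 − 8w^2 − 3w + 90 = (1/3)(3w^3 + 6w^2 − 75w − 150) + (−10w^2 + 22w + 140)
  3w^3 + 6w^2 − 75w − 150 = (−(3/10)w − 63/50)(−10w^2 + 22w + 140) + (−(132/25)w + 132/5)
  −10w^2 + 22w + 140 = ((125/66)w + 175/33)(−(132/25)w + 132/5) + (0)
Last nonzero remainder: −(132/25)w + 132/5. Dividing through by −132/25 gives the monic gcd w − 5.
Then lcm(f, g) = f·g / gcd(f, g); expanding and making the result monic gives the answer.

w^5 − w^4 − 49w^3 − 11w^2 + 600w + 900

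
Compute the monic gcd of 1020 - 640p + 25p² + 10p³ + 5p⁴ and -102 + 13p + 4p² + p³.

-102 + 13p + 4p² + p³

Repeated division with remainder:
  5p⁴ + 10p³ + 25p² - 640p + 1020 = (5p - 10)(p³ + 4p² + 13p - 102) + (0)
The last nonzero remainder p³ + 4p² + 13p - 102 is already monic.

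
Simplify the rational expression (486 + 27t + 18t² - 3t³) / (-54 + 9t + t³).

(27 - 3t)/(-3 + t)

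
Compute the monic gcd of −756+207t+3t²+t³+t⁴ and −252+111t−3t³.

−21+4t+t²

Repeated division with remainder:
  t⁴+t³+3t²+207t−756 = (−(1/3)t−1/3)(−3t³+111t−252) + (40t²+160t−840)
  −3t³+111t−252 = (−(3/40)t+3/10)(40t²+160t−840) + (0)
Last nonzero remainder: 40t²+160t−840. Dividing through by 40 gives the monic gcd t²+4t−21.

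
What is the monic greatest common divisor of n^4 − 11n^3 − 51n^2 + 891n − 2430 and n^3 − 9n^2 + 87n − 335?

Euclidean algorithm in ℚ[n]:
  n^4 − 11n^3 − 51n^2 + 891n − 2430 = (n − 2)(n^3 − 9n^2 + 87n − 335) + (−156n^2 + 1400n − 3100)
  n^3 − 9n^2 + 87n − 335 = (−(1/156)n + 1/6084)(−156n^2 + 1400n − 3100) + ((101752/1521)n − 508760/1521)
  −156n^2 + 1400n − 3100 = (−(59319/25438)n + 235755/25438)((101752/1521)n − 508760/1521) + (0)
Last nonzero remainder: (101752/1521)n − 508760/1521. Dividing through by 101752/1521 gives the monic gcd n − 5.

n − 5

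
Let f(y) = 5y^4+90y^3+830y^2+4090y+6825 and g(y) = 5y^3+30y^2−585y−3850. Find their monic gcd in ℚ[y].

y+7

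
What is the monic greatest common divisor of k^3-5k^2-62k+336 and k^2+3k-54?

k-6

Apply the Euclidean algorithm:
  k^3-5k^2-62k+336 = (k-8)(k^2+3k-54) + (16k-96)
  k^2+3k-54 = ((1/16)k+9/16)(16k-96) + (0)
Last nonzero remainder: 16k-96. Dividing through by 16 gives the monic gcd k-6.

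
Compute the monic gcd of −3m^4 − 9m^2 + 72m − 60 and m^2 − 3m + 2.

m^2 − 3m + 2

Apply the Euclidean algorithm:
  −3m^4 − 9m^2 + 72m − 60 = (−3m^2 − 9m − 30)(m^2 − 3m + 2) + (0)
The last nonzero remainder m^2 − 3m + 2 is already monic.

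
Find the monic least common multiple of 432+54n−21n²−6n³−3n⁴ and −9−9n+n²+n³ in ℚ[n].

Euclidean algorithm in ℚ[n]:
  −3n⁴−6n³−21n²+54n+432 = (−3n−3)(n³+n²−9n−9) + (−45n²+405)
  n³+n²−9n−9 = (−(1/45)n−1/45)(−45n²+405) + (0)
Last nonzero remainder: −45n²+405. Dividing through by −45 gives the monic gcd n²−9.
Then lcm(f, g) = f·g / gcd(f, g); expanding and making the result monic gives the answer.

−144−162n−11n²+9n³+3n⁴+n⁵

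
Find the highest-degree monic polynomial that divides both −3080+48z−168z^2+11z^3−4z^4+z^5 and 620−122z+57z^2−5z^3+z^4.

20−2z+z^2

Euclidean algorithm in ℚ[z]:
  z^5−4z^4+11z^3−168z^2+48z−3080 = (z+1)(z^4−5z^3+57z^2−122z+620) + (−41z^3−103z^2−450z−3700)
  z^4−5z^3+57z^2−122z+620 = (−(1/41)z+308/1681)(−41z^3−103z^2−450z−3700) + ((109091/1681)z^2−(218182/1681)z+2181820/1681)
  −41z^3−103z^2−450z−3700 = (−(68921/109091)z−310985/109091)((109091/1681)z^2−(218182/1681)z+2181820/1681) + (0)
Last nonzero remainder: (109091/1681)z^2−(218182/1681)z+2181820/1681. Dividing through by 109091/1681 gives the monic gcd z^2−2z+20.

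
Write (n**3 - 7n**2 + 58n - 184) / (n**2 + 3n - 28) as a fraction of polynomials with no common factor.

(n**2 - 3n + 46)/(n + 7)

Apply the Euclidean algorithm:
  n**3 - 7n**2 + 58n - 184 = (n - 10)(n**2 + 3n - 28) + (116n - 464)
  n**2 + 3n - 28 = ((1/116)n + 7/116)(116n - 464) + (0)
Last nonzero remainder: 116n - 464. Dividing through by 116 gives the monic gcd n - 4.
Cancel n - 4 from numerator and denominator to get the reduced form.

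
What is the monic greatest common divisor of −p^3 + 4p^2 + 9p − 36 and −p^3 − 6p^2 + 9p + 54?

p^2 − 9

Apply the Euclidean algorithm:
  −p^3 + 4p^2 + 9p − 36 = (−p^3 − 6p^2 + 9p + 54) + (10p^2 − 90)
  −p^3 − 6p^2 + 9p + 54 = (−(1/10)p − 3/5)(10p^2 − 90) + (0)
Last nonzero remainder: 10p^2 − 90. Dividing through by 10 gives the monic gcd p^2 − 9.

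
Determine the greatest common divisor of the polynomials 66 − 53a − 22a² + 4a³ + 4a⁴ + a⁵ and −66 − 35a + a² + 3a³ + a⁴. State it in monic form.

Repeated division with remainder:
  a⁵ + 4a⁴ + 4a³ − 22a² − 53a + 66 = (a + 1)(a⁴ + 3a³ + a² − 35a − 66) + (12a² + 48a + 132)
  a⁴ + 3a³ + a² − 35a − 66 = ((1/12)a² − (1/12)a − 1/2)(12a² + 48a + 132) + (0)
Last nonzero remainder: 12a² + 48a + 132. Dividing through by 12 gives the monic gcd a² + 4a + 11.

11 + 4a + a²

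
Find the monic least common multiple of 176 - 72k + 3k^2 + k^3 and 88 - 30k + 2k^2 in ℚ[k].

-1936 + 968k - 105k^2 - 8k^3 + k^4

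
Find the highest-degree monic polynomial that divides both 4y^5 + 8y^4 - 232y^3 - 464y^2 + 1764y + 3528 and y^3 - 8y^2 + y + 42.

Repeated division with remainder:
  4y^5 + 8y^4 - 232y^3 - 464y^2 + 1764y + 3528 = (4y^2 + 40y + 84)(y^3 - 8y^2 + y + 42) + (0)
The last nonzero remainder y^3 - 8y^2 + y + 42 is already monic.

y^3 - 8y^2 + y + 42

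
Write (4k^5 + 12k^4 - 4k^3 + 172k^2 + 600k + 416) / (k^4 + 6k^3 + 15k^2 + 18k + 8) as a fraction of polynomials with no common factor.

By polynomial division,
  4k^5 + 12k^4 - 4k^3 + 172k^2 + 600k + 416 = (4k - 12)(k^4 + 6k^3 + 15k^2 + 18k + 8) + (8k^3 + 280k^2 + 784k + 512)
  k^4 + 6k^3 + 15k^2 + 18k + 8 = ((1/8)k - 29/8)(8k^3 + 280k^2 + 784k + 512) + (932k^2 + 2796k + 1864)
  8k^3 + 280k^2 + 784k + 512 = ((2/233)k + 64/233)(932k^2 + 2796k + 1864) + (0)
Last nonzero remainder: 932k^2 + 2796k + 1864. Dividing through by 932 gives the monic gcd k^2 + 3k + 2.
Cancel k^2 + 3k + 2 from numerator and denominator to get the reduced form.

(4k^3 - 12k + 208)/(k^2 + 3k + 4)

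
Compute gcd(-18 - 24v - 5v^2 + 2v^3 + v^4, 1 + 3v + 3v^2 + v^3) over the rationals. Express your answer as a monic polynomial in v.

Repeated division with remainder:
  v^4 + 2v^3 - 5v^2 - 24v - 18 = (v - 1)(v^3 + 3v^2 + 3v + 1) + (-5v^2 - 22v - 17)
  v^3 + 3v^2 + 3v + 1 = (-(1/5)v + 7/25)(-5v^2 - 22v - 17) + ((144/25)v + 144/25)
  -5v^2 - 22v - 17 = (-(125/144)v - 425/144)((144/25)v + 144/25) + (0)
Last nonzero remainder: (144/25)v + 144/25. Dividing through by 144/25 gives the monic gcd v + 1.

1 + v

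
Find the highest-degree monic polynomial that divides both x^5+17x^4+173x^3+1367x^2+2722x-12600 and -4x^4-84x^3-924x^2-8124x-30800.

x^3+10x^2+121x+700

Apply the Euclidean algorithm:
  x^5+17x^4+173x^3+1367x^2+2722x-12600 = (-(1/4)x+1)(-4x^4-84x^3-924x^2-8124x-30800) + (26x^3+260x^2+3146x+18200)
  -4x^4-84x^3-924x^2-8124x-30800 = (-(2/13)x-22/13)(26x^3+260x^2+3146x+18200) + (0)
Last nonzero remainder: 26x^3+260x^2+3146x+18200. Dividing through by 26 gives the monic gcd x^3+10x^2+121x+700.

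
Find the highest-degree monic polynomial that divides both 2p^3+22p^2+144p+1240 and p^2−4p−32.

1

By polynomial division,
  2p^3+22p^2+144p+1240 = (2p+30)(p^2−4p−32) + (328p+2200)
  p^2−4p−32 = ((1/328)p−439/13448)(328p+2200) + (66933/1681)
  328p+2200 = ((551368/66933)p+3698200/66933)(66933/1681) + (0)
The last nonzero remainder is the constant 66933/1681, so the polynomials are coprime and gcd = 1.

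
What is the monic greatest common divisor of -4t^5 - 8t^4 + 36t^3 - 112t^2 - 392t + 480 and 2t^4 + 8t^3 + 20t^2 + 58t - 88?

Repeated division with remainder:
  -4t^5 - 8t^4 + 36t^3 - 112t^2 - 392t + 480 = (-2t + 4)(2t^4 + 8t^3 + 20t^2 + 58t - 88) + (44t^3 - 76t^2 - 800t + 832)
  2t^4 + 8t^3 + 20t^2 + 58t - 88 = ((1/22)t + 63/242)(44t^3 - 76t^2 - 800t + 832) + ((9214/121)t^2 + (27642/121)t - 36856/121)
  44t^3 - 76t^2 - 800t + 832 = ((2662/4607)t - 12584/4607)((9214/121)t^2 + (27642/121)t - 36856/121) + (0)
Last nonzero remainder: (9214/121)t^2 + (27642/121)t - 36856/121. Dividing through by 9214/121 gives the monic gcd t^2 + 3t - 4.

t^2 + 3t - 4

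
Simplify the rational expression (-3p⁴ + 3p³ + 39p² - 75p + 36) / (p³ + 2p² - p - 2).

(-3p³ + 39p - 36)/(p² + 3p + 2)

Euclidean algorithm in ℚ[p]:
  -3p⁴ + 3p³ + 39p² - 75p + 36 = (-3p + 9)(p³ + 2p² - p - 2) + (18p² - 72p + 54)
  p³ + 2p² - p - 2 = ((1/18)p + 1/3)(18p² - 72p + 54) + (20p - 20)
  18p² - 72p + 54 = ((9/10)p - 27/10)(20p - 20) + (0)
Last nonzero remainder: 20p - 20. Dividing through by 20 gives the monic gcd p - 1.
Cancel p - 1 from numerator and denominator to get the reduced form.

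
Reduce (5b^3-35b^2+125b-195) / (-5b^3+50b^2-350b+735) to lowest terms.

Euclidean algorithm in ℚ[b]:
  5b^3-35b^2+125b-195 = (-1)(-5b^3+50b^2-350b+735) + (15b^2-225b+540)
  -5b^3+50b^2-350b+735 = (-(1/3)b-5/3)(15b^2-225b+540) + (-545b+1635)
  15b^2-225b+540 = (-(3/109)b+36/109)(-545b+1635) + (0)
Last nonzero remainder: -545b+1635. Dividing through by -545 gives the monic gcd b-3.
Cancel b-3 from numerator and denominator to get the reduced form.

(-b^2+4b-13)/(b^2-7b+49)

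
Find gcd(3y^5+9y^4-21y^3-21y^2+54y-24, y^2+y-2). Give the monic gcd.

y^2+y-2

Euclidean algorithm in ℚ[y]:
  3y^5+9y^4-21y^3-21y^2+54y-24 = (3y^3+6y^2-21y+12)(y^2+y-2) + (0)
The last nonzero remainder y^2+y-2 is already monic.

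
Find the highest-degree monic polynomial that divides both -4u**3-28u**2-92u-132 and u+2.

1

Apply the Euclidean algorithm:
  -4u**3-28u**2-92u-132 = (-4u**2-20u-52)(u+2) + (-28)
  u+2 = (-(1/28)u-1/14)(-28) + (0)
The last nonzero remainder is the constant -28, so the polynomials are coprime and gcd = 1.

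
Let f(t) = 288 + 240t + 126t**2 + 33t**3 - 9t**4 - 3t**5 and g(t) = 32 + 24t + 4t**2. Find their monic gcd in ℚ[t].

Euclidean algorithm in ℚ[t]:
  -3t**5 - 9t**4 + 33t**3 + 126t**2 + 240t + 288 = (-(3/4)t**3 + (9/4)t**2 + (3/4)t + 9)(4t**2 + 24t + 32) + (0)
Last nonzero remainder: 4t**2 + 24t + 32. Dividing through by 4 gives the monic gcd t**2 + 6t + 8.

8 + 6t + t**2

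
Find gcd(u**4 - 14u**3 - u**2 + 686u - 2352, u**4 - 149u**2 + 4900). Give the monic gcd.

Euclidean algorithm in ℚ[u]:
  u**4 - 14u**3 - u**2 + 686u - 2352 = (u**4 - 149u**2 + 4900) + (-14u**3 + 148u**2 + 686u - 7252)
  u**4 - 149u**2 + 4900 = (-(1/14)u - 37/49)(-14u**3 + 148u**2 + 686u - 7252) + ((576/49)u**2 - 576)
  -14u**3 + 148u**2 + 686u - 7252 = (-(343/288)u + 1813/144)((576/49)u**2 - 576) + (0)
Last nonzero remainder: (576/49)u**2 - 576. Dividing through by 576/49 gives the monic gcd u**2 - 49.

u**2 - 49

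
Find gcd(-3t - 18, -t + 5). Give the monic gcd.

Apply the Euclidean algorithm:
  -3t - 18 = (3)(-t + 5) + (-33)
  -t + 5 = ((1/33)t - 5/33)(-33) + (0)
The last nonzero remainder is the constant -33, so the polynomials are coprime and gcd = 1.

1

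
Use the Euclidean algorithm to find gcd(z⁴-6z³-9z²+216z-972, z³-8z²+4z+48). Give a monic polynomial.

z-6

By polynomial division,
  z⁴-6z³-9z²+216z-972 = (z+2)(z³-8z²+4z+48) + (3z²+160z-1068)
  z³-8z²+4z+48 = ((1/3)z-184/9)(3z²+160z-1068) + ((32680/9)z-65360/3)
  3z²+160z-1068 = ((27/32680)z+801/16340)((32680/9)z-65360/3) + (0)
Last nonzero remainder: (32680/9)z-65360/3. Dividing through by 32680/9 gives the monic gcd z-6.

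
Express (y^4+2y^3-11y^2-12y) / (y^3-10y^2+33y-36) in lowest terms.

Euclidean algorithm in ℚ[y]:
  y^4+2y^3-11y^2-12y = (y+12)(y^3-10y^2+33y-36) + (76y^2-372y+432)
  y^3-10y^2+33y-36 = ((1/76)y-97/1444)(76y^2-372y+432) + ((840/361)y-2520/361)
  76y^2-372y+432 = ((6859/210)y-2166/35)((840/361)y-2520/361) + (0)
Last nonzero remainder: (840/361)y-2520/361. Dividing through by 840/361 gives the monic gcd y-3.
Cancel y-3 from numerator and denominator to get the reduced form.

(y^3+5y^2+4y)/(y^2-7y+12)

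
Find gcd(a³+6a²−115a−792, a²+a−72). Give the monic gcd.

a+9

Repeated division with remainder:
  a³+6a²−115a−792 = (a+5)(a²+a−72) + (−48a−432)
  a²+a−72 = (−(1/48)a+1/6)(−48a−432) + (0)
Last nonzero remainder: −48a−432. Dividing through by −48 gives the monic gcd a+9.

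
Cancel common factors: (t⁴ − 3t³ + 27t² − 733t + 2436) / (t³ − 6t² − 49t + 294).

By polynomial division,
  t⁴ − 3t³ + 27t² − 733t + 2436 = (t + 3)(t³ − 6t² − 49t + 294) + (94t² − 880t + 1554)
  t³ − 6t² − 49t + 294 = ((1/94)t + 79/2209)(94t² − 880t + 1554) + (−(75240/2209)t + 526680/2209)
  94t² − 880t + 1554 = (−(103823/37620)t + 81733/12540)(−(75240/2209)t + 526680/2209) + (0)
Last nonzero remainder: −(75240/2209)t + 526680/2209. Dividing through by −75240/2209 gives the monic gcd t − 7.
Cancel t − 7 from numerator and denominator to get the reduced form.

(t³ + 4t² + 55t − 348)/(t² + t − 42)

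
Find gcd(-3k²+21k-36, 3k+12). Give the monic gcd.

1

By polynomial division,
  -3k²+21k-36 = (-k+11)(3k+12) + (-168)
  3k+12 = (-(1/56)k-1/14)(-168) + (0)
The last nonzero remainder is the constant -168, so the polynomials are coprime and gcd = 1.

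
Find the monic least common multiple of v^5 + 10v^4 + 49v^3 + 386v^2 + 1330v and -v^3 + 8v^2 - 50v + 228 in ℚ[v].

Repeated division with remainder:
  v^5 + 10v^4 + 49v^3 + 386v^2 + 1330v = (-v^2 - 18v - 143)(-v^3 + 8v^2 - 50v + 228) + (858v^2 - 1716v + 32604)
  -v^3 + 8v^2 - 50v + 228 = (-(1/858)v + 1/143)(858v^2 - 1716v + 32604) + (0)
Last nonzero remainder: 858v^2 - 1716v + 32604. Dividing through by 858 gives the monic gcd v^2 - 2v + 38.
Then lcm(f, g) = f·g / gcd(f, g); expanding and making the result monic gives the answer.

v^6 + 4v^5 - 11v^4 + 92v^3 - 986v^2 - 7980v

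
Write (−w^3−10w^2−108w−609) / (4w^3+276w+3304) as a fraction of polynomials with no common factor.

(−w^2−3w−87)/(4w^2−28w+472)

Apply the Euclidean algorithm:
  −w^3−10w^2−108w−609 = (−1/4)(4w^3+276w+3304) + (−10w^2−39w+217)
  4w^3+276w+3304 = (−(2/5)w+39/25)(−10w^2−39w+217) + ((10591/25)w+74137/25)
  −10w^2−39w+217 = (−(250/10591)w+775/10591)((10591/25)w+74137/25) + (0)
Last nonzero remainder: (10591/25)w+74137/25. Dividing through by 10591/25 gives the monic gcd w+7.
Cancel w+7 from numerator and denominator to get the reduced form.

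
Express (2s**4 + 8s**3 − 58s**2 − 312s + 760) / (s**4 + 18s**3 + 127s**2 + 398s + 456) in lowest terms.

Repeated division with remainder:
  2s**4 + 8s**3 − 58s**2 − 312s + 760 = (2)(s**4 + 18s**3 + 127s**2 + 398s + 456) + (−28s**3 − 312s**2 − 1108s − 152)
  s**4 + 18s**3 + 127s**2 + 398s + 456 = (−(1/28)s − 12/49)(−28s**3 − 312s**2 − 1108s − 152) + ((540/49)s**2 + (5940/49)s + 20520/49)
  −28s**3 − 312s**2 − 1108s − 152 = (−(343/135)s − 49/135)((540/49)s**2 + (5940/49)s + 20520/49) + (0)
Last nonzero remainder: (540/49)s**2 + (5940/49)s + 20520/49. Dividing through by 540/49 gives the monic gcd s**2 + 11s + 38.
Cancel s**2 + 11s + 38 from numerator and denominator to get the reduced form.

(2s**2 − 14s + 20)/(s**2 + 7s + 12)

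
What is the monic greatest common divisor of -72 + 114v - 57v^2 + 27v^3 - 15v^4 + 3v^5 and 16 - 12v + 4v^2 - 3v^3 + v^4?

Repeated division with remainder:
  3v^5 - 15v^4 + 27v^3 - 57v^2 + 114v - 72 = (3v - 6)(v^4 - 3v^3 + 4v^2 - 12v + 16) + (-3v^3 + 3v^2 - 6v + 24)
  v^4 - 3v^3 + 4v^2 - 12v + 16 = (-(1/3)v + 2/3)(-3v^3 + 3v^2 - 6v + 24) + (0)
Last nonzero remainder: -3v^3 + 3v^2 - 6v + 24. Dividing through by -3 gives the monic gcd v^3 - v^2 + 2v - 8.

-8 + 2v - v^2 + v^3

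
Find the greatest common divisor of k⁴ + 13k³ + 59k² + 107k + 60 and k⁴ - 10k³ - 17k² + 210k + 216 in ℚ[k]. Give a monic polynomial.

k² + 5k + 4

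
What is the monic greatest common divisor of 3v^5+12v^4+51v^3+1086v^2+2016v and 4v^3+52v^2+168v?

v^2+7v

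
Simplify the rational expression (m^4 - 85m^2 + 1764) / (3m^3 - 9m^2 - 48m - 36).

(m^3 + 6m^2 - 49m - 294)/(3m^2 + 9m + 6)

Repeated division with remainder:
  m^4 - 85m^2 + 1764 = ((1/3)m + 1)(3m^3 - 9m^2 - 48m - 36) + (-60m^2 + 60m + 1800)
  3m^3 - 9m^2 - 48m - 36 = (-(1/20)m + 1/10)(-60m^2 + 60m + 1800) + (36m - 216)
  -60m^2 + 60m + 1800 = (-(5/3)m - 25/3)(36m - 216) + (0)
Last nonzero remainder: 36m - 216. Dividing through by 36 gives the monic gcd m - 6.
Cancel m - 6 from numerator and denominator to get the reduced form.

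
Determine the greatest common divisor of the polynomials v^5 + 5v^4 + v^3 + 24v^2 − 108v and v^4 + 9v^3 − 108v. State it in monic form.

By polynomial division,
  v^5 + 5v^4 + v^3 + 24v^2 − 108v = (v − 4)(v^4 + 9v^3 − 108v) + (37v^3 + 132v^2 − 540v)
  v^4 + 9v^3 − 108v = ((1/37)v + 201/1369)(37v^3 + 132v^2 − 540v) + (−(6552/1369)v^2 − (39312/1369)v)
  37v^3 + 132v^2 − 540v = (−(50653/6552)v + 6845/364)(−(6552/1369)v^2 − (39312/1369)v) + (0)
Last nonzero remainder: −(6552/1369)v^2 − (39312/1369)v. Dividing through by −6552/1369 gives the monic gcd v^2 + 6v.

v^2 + 6v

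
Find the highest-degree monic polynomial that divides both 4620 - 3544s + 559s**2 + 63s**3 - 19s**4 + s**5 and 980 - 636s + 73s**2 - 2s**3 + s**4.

10 - 7s + s**2

By polynomial division,
  s**5 - 19s**4 + 63s**3 + 559s**2 - 3544s + 4620 = (s - 17)(s**4 - 2s**3 + 73s**2 - 636s + 980) + (-44s**3 + 2436s**2 - 15336s + 21280)
  s**4 - 2s**3 + 73s**2 - 636s + 980 = (-(1/44)s - 587/484)(-44s**3 + 2436s**2 - 15336s + 21280) + ((324142/121)s**2 - (2268994/121)s + 3241420/121)
  -44s**3 + 2436s**2 - 15336s + 21280 = (-(2662/162071)s + 18392/23153)((324142/121)s**2 - (2268994/121)s + 3241420/121) + (0)
Last nonzero remainder: (324142/121)s**2 - (2268994/121)s + 3241420/121. Dividing through by 324142/121 gives the monic gcd s**2 - 7s + 10.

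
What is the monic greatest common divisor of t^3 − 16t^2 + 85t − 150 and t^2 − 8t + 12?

t − 6

Apply the Euclidean algorithm:
  t^3 − 16t^2 + 85t − 150 = (t − 8)(t^2 − 8t + 12) + (9t − 54)
  t^2 − 8t + 12 = ((1/9)t − 2/9)(9t − 54) + (0)
Last nonzero remainder: 9t − 54. Dividing through by 9 gives the monic gcd t − 6.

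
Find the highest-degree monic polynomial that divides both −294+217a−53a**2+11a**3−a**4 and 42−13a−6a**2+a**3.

Euclidean algorithm in ℚ[a]:
  −a**4+11a**3−53a**2+217a−294 = (−a+5)(a**3−6a**2−13a+42) + (−36a**2+324a−504)
  a**3−6a**2−13a+42 = (−(1/36)a−1/12)(−36a**2+324a−504) + (0)
Last nonzero remainder: −36a**2+324a−504. Dividing through by −36 gives the monic gcd a**2−9a+14.

14−9a+a**2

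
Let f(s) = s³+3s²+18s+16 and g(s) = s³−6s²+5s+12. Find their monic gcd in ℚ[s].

Repeated division with remainder:
  s³+3s²+18s+16 = (s³−6s²+5s+12) + (9s²+13s+4)
  s³−6s²+5s+12 = ((1/9)s−67/81)(9s²+13s+4) + ((1240/81)s+1240/81)
  9s²+13s+4 = ((729/1240)s+81/310)((1240/81)s+1240/81) + (0)
Last nonzero remainder: (1240/81)s+1240/81. Dividing through by 1240/81 gives the monic gcd s+1.

s+1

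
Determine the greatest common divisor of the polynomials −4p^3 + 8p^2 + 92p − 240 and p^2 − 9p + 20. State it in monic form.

p − 4

Repeated division with remainder:
  −4p^3 + 8p^2 + 92p − 240 = (−4p − 28)(p^2 − 9p + 20) + (−80p + 320)
  p^2 − 9p + 20 = (−(1/80)p + 1/16)(−80p + 320) + (0)
Last nonzero remainder: −80p + 320. Dividing through by −80 gives the monic gcd p − 4.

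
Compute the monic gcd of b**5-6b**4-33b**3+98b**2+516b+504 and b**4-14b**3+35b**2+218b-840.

Apply the Euclidean algorithm:
  b**5-6b**4-33b**3+98b**2+516b+504 = (b+8)(b**4-14b**3+35b**2+218b-840) + (44b**3-400b**2-388b+7224)
  b**4-14b**3+35b**2+218b-840 = ((1/44)b-27/242)(44b**3-400b**2-388b+7224) + (-(98/121)b**2+(1274/121)b-4116/121)
  44b**3-400b**2-388b+7224 = (-(2662/49)b-10406/49)(-(98/121)b**2+(1274/121)b-4116/121) + (0)
Last nonzero remainder: -(98/121)b**2+(1274/121)b-4116/121. Dividing through by -98/121 gives the monic gcd b**2-13b+42.

b**2-13b+42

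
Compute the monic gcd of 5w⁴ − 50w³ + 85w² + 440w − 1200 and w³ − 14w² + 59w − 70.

w − 5

By polynomial division,
  5w⁴ − 50w³ + 85w² + 440w − 1200 = (5w + 20)(w³ − 14w² + 59w − 70) + (70w² − 390w + 200)
  w³ − 14w² + 59w − 70 = ((1/70)w − 59/490)(70w² − 390w + 200) + ((450/49)w − 2250/49)
  70w² − 390w + 200 = ((343/45)w − 196/45)((450/49)w − 2250/49) + (0)
Last nonzero remainder: (450/49)w − 2250/49. Dividing through by 450/49 gives the monic gcd w − 5.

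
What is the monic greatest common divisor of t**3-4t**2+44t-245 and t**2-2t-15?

By polynomial division,
  t**3-4t**2+44t-245 = (t-2)(t**2-2t-15) + (55t-275)
  t**2-2t-15 = ((1/55)t+3/55)(55t-275) + (0)
Last nonzero remainder: 55t-275. Dividing through by 55 gives the monic gcd t-5.

t-5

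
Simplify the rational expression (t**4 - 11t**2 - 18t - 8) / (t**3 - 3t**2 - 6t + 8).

Repeated division with remainder:
  t**4 - 11t**2 - 18t - 8 = (t + 3)(t**3 - 3t**2 - 6t + 8) + (4t**2 - 8t - 32)
  t**3 - 3t**2 - 6t + 8 = ((1/4)t - 1/4)(4t**2 - 8t - 32) + (0)
Last nonzero remainder: 4t**2 - 8t - 32. Dividing through by 4 gives the monic gcd t**2 - 2t - 8.
Cancel t**2 - 2t - 8 from numerator and denominator to get the reduced form.

(t**2 + 2t + 1)/(t - 1)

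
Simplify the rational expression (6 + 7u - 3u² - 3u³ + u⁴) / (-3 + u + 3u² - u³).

(2 + u - u²)/(-1 + u)

Euclidean algorithm in ℚ[u]:
  u⁴ - 3u³ - 3u² + 7u + 6 = (-u)(-u³ + 3u² + u - 3) + (-2u² + 4u + 6)
  -u³ + 3u² + u - 3 = ((1/2)u - 1/2)(-2u² + 4u + 6) + (0)
Last nonzero remainder: -2u² + 4u + 6. Dividing through by -2 gives the monic gcd u² - 2u - 3.
Cancel u² - 2u - 3 from numerator and denominator to get the reduced form.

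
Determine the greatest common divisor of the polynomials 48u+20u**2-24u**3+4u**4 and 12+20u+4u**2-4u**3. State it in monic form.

Repeated division with remainder:
  4u**4-24u**3+20u**2+48u = (-u+5)(-4u**3+4u**2+20u+12) + (20u**2-40u-60)
  -4u**3+4u**2+20u+12 = (-(1/5)u-1/5)(20u**2-40u-60) + (0)
Last nonzero remainder: 20u**2-40u-60. Dividing through by 20 gives the monic gcd u**2-2u-3.

-3-2u+u**2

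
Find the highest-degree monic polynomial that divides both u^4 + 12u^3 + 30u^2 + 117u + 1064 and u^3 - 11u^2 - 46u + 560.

u + 7

Apply the Euclidean algorithm:
  u^4 + 12u^3 + 30u^2 + 117u + 1064 = (u + 23)(u^3 - 11u^2 - 46u + 560) + (329u^2 + 615u - 11816)
  u^3 - 11u^2 - 46u + 560 = ((1/329)u - 4234/108241)(329u^2 + 615u - 11816) + ((1512288/108241)u + 1512288/15463)
  329u^2 + 615u - 11816 = ((35611289/1512288)u - 22838851/189036)((1512288/108241)u + 1512288/15463) + (0)
Last nonzero remainder: (1512288/108241)u + 1512288/15463. Dividing through by 1512288/108241 gives the monic gcd u + 7.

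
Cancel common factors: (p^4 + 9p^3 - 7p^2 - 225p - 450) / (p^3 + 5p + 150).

(p^3 + 4p^2 - 27p - 90)/(p^2 - 5p + 30)

Euclidean algorithm in ℚ[p]:
  p^4 + 9p^3 - 7p^2 - 225p - 450 = (p + 9)(p^3 + 5p + 150) + (-12p^2 - 420p - 1800)
  p^3 + 5p + 150 = (-(1/12)p + 35/12)(-12p^2 - 420p - 1800) + (1080p + 5400)
  -12p^2 - 420p - 1800 = (-(1/90)p - 1/3)(1080p + 5400) + (0)
Last nonzero remainder: 1080p + 5400. Dividing through by 1080 gives the monic gcd p + 5.
Cancel p + 5 from numerator and denominator to get the reduced form.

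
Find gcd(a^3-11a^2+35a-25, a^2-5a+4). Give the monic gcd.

Apply the Euclidean algorithm:
  a^3-11a^2+35a-25 = (a-6)(a^2-5a+4) + (a-1)
  a^2-5a+4 = (a-4)(a-1) + (0)
The last nonzero remainder a-1 is already monic.

a-1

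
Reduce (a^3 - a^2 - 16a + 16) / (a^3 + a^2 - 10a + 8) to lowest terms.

(a - 4)/(a - 2)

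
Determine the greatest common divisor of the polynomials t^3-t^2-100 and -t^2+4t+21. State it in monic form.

Euclidean algorithm in ℚ[t]:
  t^3-t^2-100 = (-t-3)(-t^2+4t+21) + (33t-37)
  -t^2+4t+21 = (-(1/33)t+95/1089)(33t-37) + (26384/1089)
  33t-37 = ((35937/26384)t-40293/26384)(26384/1089) + (0)
The last nonzero remainder is the constant 26384/1089, so the polynomials are coprime and gcd = 1.

1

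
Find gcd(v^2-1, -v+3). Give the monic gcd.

Euclidean algorithm in ℚ[v]:
  v^2-1 = (-v-3)(-v+3) + (8)
  -v+3 = (-(1/8)v+3/8)(8) + (0)
The last nonzero remainder is the constant 8, so the polynomials are coprime and gcd = 1.

1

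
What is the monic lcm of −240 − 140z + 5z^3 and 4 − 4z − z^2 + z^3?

Repeated division with remainder:
  5z^3 − 140z − 240 = (5)(z^3 − z^2 − 4z + 4) + (5z^2 − 120z − 260)
  z^3 − z^2 − 4z + 4 = ((1/5)z + 23/5)(5z^2 − 120z − 260) + (600z + 1200)
  5z^2 − 120z − 260 = ((1/120)z − 13/60)(600z + 1200) + (0)
Last nonzero remainder: 600z + 1200. Dividing through by 600 gives the monic gcd z + 2.
Then lcm(f, g) = f·g / gcd(f, g); expanding and making the result monic gives the answer.

−96 + 88z + 36z^2 − 26z^3 − 3z^4 + z^5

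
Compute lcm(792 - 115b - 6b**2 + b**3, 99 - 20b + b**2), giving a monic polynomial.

-8712 + 2057b - 49b**2 - 17b**3 + b**4

By polynomial division,
  b**3 - 6b**2 - 115b + 792 = (b + 14)(b**2 - 20b + 99) + (66b - 594)
  b**2 - 20b + 99 = ((1/66)b - 1/6)(66b - 594) + (0)
Last nonzero remainder: 66b - 594. Dividing through by 66 gives the monic gcd b - 9.
Then lcm(f, g) = f·g / gcd(f, g); expanding and making the result monic gives the answer.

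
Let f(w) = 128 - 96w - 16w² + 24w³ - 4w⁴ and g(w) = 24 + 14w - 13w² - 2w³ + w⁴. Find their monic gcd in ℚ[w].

Apply the Euclidean algorithm:
  -4w⁴ + 24w³ - 16w² - 96w + 128 = (-4)(w⁴ - 2w³ - 13w² + 14w + 24) + (16w³ - 68w² - 40w + 224)
  w⁴ - 2w³ - 13w² + 14w + 24 = ((1/16)w + 9/64)(16w³ - 68w² - 40w + 224) + (-(15/16)w² + (45/8)w - 15/2)
  16w³ - 68w² - 40w + 224 = (-(256/15)w - 448/15)(-(15/16)w² + (45/8)w - 15/2) + (0)
Last nonzero remainder: -(15/16)w² + (45/8)w - 15/2. Dividing through by -15/16 gives the monic gcd w² - 6w + 8.

8 - 6w + w²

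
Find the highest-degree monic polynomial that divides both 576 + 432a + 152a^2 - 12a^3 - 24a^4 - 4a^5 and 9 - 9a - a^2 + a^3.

-9 + a^2

Euclidean algorithm in ℚ[a]:
  -4a^5 - 24a^4 - 12a^3 + 152a^2 + 432a + 576 = (-4a^2 - 28a - 76)(a^3 - a^2 - 9a + 9) + (-140a^2 + 1260)
  a^3 - a^2 - 9a + 9 = (-(1/140)a + 1/140)(-140a^2 + 1260) + (0)
Last nonzero remainder: -140a^2 + 1260. Dividing through by -140 gives the monic gcd a^2 - 9.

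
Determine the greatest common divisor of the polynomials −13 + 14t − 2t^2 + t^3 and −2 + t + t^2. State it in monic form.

−1 + t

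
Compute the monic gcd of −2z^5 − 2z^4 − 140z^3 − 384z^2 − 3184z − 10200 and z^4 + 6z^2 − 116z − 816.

z^2 + 2z + 34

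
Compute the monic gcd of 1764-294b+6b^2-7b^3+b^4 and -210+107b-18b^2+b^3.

42-13b+b^2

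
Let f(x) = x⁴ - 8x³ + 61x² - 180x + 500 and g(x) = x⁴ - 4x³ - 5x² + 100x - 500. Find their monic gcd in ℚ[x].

x² - 4x + 20

Apply the Euclidean algorithm:
  x⁴ - 8x³ + 61x² - 180x + 500 = (x⁴ - 4x³ - 5x² + 100x - 500) + (-4x³ + 66x² - 280x + 1000)
  x⁴ - 4x³ - 5x² + 100x - 500 = (-(1/4)x - 25/8)(-4x³ + 66x² - 280x + 1000) + ((525/4)x² - 525x + 2625)
  -4x³ + 66x² - 280x + 1000 = (-(16/525)x + 8/21)((525/4)x² - 525x + 2625) + (0)
Last nonzero remainder: (525/4)x² - 525x + 2625. Dividing through by 525/4 gives the monic gcd x² - 4x + 20.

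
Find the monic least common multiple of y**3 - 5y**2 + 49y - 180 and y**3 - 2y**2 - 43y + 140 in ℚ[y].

By polynomial division,
  y**3 - 5y**2 + 49y - 180 = (y**3 - 2y**2 - 43y + 140) + (-3y**2 + 92y - 320)
  y**3 - 2y**2 - 43y + 140 = (-(1/3)y - 86/9)(-3y**2 + 92y - 320) + ((6565/9)y - 26260/9)
  -3y**2 + 92y - 320 = (-(27/6565)y + 144/1313)((6565/9)y - 26260/9) + (0)
Last nonzero remainder: (6565/9)y - 26260/9. Dividing through by 6565/9 gives the monic gcd y - 4.
Then lcm(f, g) = f·g / gcd(f, g); expanding and making the result monic gives the answer.

y**5 - 3y**4 + 4y**3 + 93y**2 - 2075y + 6300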